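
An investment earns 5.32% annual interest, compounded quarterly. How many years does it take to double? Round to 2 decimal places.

13.12 years

(1 + 0.0133)^(4t) = 2.
4t = ln 2 / ln(1 + 0.0133) ≈ 0.69315/0.0132123 ≈ 52.4621.
t ≈ 13.1155.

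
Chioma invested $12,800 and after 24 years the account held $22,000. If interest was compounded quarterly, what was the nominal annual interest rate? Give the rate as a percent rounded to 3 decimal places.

2.263%

(1 + r/4)^96 = 22,000/12,800 = 1.71875.
1 + r/4 = 1.71875^(1/96) ≈ 1.005658, so r/4 ≈ 0.00565758.
r ≈ 4·0.00565758 = 2.26303%.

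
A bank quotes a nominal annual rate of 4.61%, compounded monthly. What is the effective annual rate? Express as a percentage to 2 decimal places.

4.71%

One year is 12 periods at 0.00384167 each: (1 + 0.00384167)^12 ≈ 1.047087.
EAR = 1.047087 − 1 ≈ 4.70866%.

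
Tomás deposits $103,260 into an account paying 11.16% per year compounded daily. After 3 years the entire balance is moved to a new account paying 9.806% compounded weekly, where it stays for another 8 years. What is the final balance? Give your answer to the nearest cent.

$315,999.35

Phase 1: 103,260·(1 + 0.1116/365)^1095 ≈ 144,315.0716.
Phase 2: 144,315.0716·(1 + 0.09806/52)^416 ≈ 315,999.3515.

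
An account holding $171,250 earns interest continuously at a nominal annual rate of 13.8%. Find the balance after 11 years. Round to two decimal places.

$781,429.14

A = P·e^(rt) = 171,250·e^(0.138·11) = 171,250·e^1.518.
e^1.518 ≈ 4.56308988311, so A ≈ 781,429.1425.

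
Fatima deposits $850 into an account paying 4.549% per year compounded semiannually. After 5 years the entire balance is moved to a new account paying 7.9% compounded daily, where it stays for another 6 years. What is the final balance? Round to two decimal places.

$1,709.72

After 5 years at 4.549%: 850 × 1.252199857 ≈ 1,064.3699.
Then 6 years at 7.9%: 1,064.3699 × 1.606324599 ≈ 1,709.7235.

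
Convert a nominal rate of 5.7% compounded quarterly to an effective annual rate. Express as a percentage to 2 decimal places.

One year is 4 periods at 0.01425 each: (1 + 0.01425)^4 ≈ 1.05823.
EAR = 1.05823 − 1 ≈ 5.82300%.

5.82%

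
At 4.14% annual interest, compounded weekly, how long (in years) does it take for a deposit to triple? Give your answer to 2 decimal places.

26.55 years

(1 + 0.000796154)^(52t) = 3.
52t = ln 3 / ln(1 + 0.000796154) ≈ 1.0986/0.000795837 ≈ 1380.4487.
t ≈ 26.5471.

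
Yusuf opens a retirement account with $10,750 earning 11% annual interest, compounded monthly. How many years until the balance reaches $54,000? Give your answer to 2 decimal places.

14.74 years

(1 + 0.00916667)^(12t) = 54,000/10,750 = 5.0233.
12t·ln(1 + 0.00916667) = ln(5.0233); 12t = 1.6141/0.00912491 ≈ 176.8871.
t ≈ 14.7406 years.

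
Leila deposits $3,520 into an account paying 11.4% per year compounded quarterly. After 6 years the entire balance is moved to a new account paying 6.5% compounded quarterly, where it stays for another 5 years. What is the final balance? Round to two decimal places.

$9,537.99

Phase 1: 3,520·(1 + 0.0285)^24 ≈ 6,909.4864.
Phase 2: 6,909.4864·(1 + 0.01625)^20 ≈ 9,537.9917.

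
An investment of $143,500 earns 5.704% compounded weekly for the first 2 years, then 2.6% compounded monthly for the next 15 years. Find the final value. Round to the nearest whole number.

Phase 1: 143,500·(1 + 0.05704/52)^104 ≈ 160,830.7408.
Phase 2: 160,830.7408·(1 + 0.026/12)^180 ≈ 237,443.7188.

$237,444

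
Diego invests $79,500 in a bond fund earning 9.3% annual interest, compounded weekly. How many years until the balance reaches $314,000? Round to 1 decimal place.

14.8 years

We need (1 + 0.00178846)^(52t) = 3.9497, so 52t = ln 3.9497 / ln 1.001788 ≈ 768.7411.
t ≈ 768.7411/52 = 14.7835 years.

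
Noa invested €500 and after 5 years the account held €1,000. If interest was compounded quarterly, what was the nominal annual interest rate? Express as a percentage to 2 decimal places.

14.11%

(1 + r/4)^20 = 1,000/500 = 2.
1 + r/4 = 2^(1/20) ≈ 1.035265, so r/4 ≈ 0.0352649.
r ≈ 4·0.0352649 = 14.10597%.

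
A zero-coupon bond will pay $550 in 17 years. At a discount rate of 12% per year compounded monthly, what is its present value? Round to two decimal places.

Periodic rate = 12%/12 = 0.01; 204 periods.
P = 550/(1 + 0.01)^204 ≈ 550/7.61307751 ≈ 72.2441.

$72.24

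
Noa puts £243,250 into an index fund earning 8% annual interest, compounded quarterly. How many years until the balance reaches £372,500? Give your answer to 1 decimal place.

We need (1 + 0.02)^(4t) = 1.5313, so 4t = ln 1.5313 / ln 1.02 ≈ 21.5197.
t ≈ 21.5197/4 = 5.3799 years.

5.4 years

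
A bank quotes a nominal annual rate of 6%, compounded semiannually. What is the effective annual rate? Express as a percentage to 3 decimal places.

6.090%

EAR = (1 + 6%/2)^2 − 1 = (1 + 0.03)^2 − 1.
(1 + 0.03)^2 ≈ 1.0609, so EAR ≈ 6.09000%.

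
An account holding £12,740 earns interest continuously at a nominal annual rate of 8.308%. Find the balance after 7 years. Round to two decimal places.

£22,789.65

A = P·e^(rt) = 12,740·e^(0.08308·7) = 12,740·e^0.58156.
e^0.58156 ≈ 1.7888268251, so A ≈ 22,789.6538.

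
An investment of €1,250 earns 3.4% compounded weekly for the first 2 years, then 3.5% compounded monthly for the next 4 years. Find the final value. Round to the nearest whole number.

€1,539

Phase 1: 1,250·(1 + 0.034/52)^104 ≈ 1,337.9269.
Phase 2: 1,337.9269·(1 + 0.035/12)^48 ≈ 1,538.6687.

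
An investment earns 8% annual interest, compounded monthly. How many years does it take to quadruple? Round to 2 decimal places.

17.39 years

(1 + 0.00666667)^(12t) = 4.
12t = ln 4 / ln(1 + 0.00666667) ≈ 1.3863/0.00664454 ≈ 208.6365.
t ≈ 17.3864.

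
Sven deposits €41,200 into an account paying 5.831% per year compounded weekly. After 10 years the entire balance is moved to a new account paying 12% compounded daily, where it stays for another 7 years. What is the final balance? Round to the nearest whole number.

Phase 1: 41,200·(1 + 0.05831/52)^520 ≈ 73,789.1404.
Phase 2: 73,789.1404·(1 + 0.12/365)^2555 ≈ 170,899.1335.

€170,899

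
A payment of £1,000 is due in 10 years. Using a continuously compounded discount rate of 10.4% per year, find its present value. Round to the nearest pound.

P = A·e^(−rt) = 1,000·e^(−1.04).
e^(−1.04) ≈ 0.353454682, so P ≈ 353.4547.

£353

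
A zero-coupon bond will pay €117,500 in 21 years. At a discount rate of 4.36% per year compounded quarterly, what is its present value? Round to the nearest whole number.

Periodic rate = 4.36%/4 = 0.0109; 84 periods.
P = 117,500/(1 + 0.0109)^84 ≈ 117,500/2.48592779233 ≈ 47,266.0551.

€47,266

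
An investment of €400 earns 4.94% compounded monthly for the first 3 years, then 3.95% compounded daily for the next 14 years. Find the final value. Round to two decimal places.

€806.20

After 3 years at 4.94%: 400 × 1.15939207 ≈ 463.7568.
Then 14 years at 3.95%: 463.7568 × 1.73840857 ≈ 806.1988.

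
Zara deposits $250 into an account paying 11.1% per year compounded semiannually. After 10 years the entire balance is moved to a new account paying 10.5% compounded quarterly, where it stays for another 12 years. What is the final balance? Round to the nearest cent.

After 10 years at 11.1%: 250 × 2.945538834 ≈ 736.3847.
Then 12 years at 10.5%: 736.3847 × 3.468583598 ≈ 2,554.2119.

$2,554.21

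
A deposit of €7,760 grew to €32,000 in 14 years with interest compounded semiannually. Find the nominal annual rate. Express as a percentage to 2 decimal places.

10.38%

(1 + r/2)^28 = 32,000/7,760 = 4.12371.
1 + r/2 = 4.12371^(1/28) ≈ 1.0519, so r/2 ≈ 0.0519003.
r ≈ 2·0.0519003 = 10.38006%.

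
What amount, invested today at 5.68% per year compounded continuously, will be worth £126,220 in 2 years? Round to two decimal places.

P = A·e^(−rt) = 126,220·e^(−0.1136).
e^(−0.1136) ≈ 0.892614930455, so P ≈ 112,665.8565.

£112,665.86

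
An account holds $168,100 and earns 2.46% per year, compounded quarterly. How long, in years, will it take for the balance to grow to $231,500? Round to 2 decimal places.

We need (1 + 0.00615)^(4t) = 1.3772, so 4t = ln 1.3772 / ln 1.00615 ≈ 52.1958.
t ≈ 52.1958/4 = 13.0489 years.

13.05 years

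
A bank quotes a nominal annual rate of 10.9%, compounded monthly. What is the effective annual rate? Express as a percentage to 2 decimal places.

11.46%

EAR = (1 + 10.9%/12)^12 − 1 = (1 + 0.00908333)^12 − 1.
(1 + 0.00908333)^12 ≈ 1.114614, so EAR ≈ 11.46138%.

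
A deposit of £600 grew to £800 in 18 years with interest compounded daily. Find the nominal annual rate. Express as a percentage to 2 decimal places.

1.60%

The 6570-period growth factor is 800/600 = 1.33333.
r/365 = 1.33333^(1/6570) − 1 ≈ 0.0000437882, so r ≈ 365·0.0000437882 = 1.59827%.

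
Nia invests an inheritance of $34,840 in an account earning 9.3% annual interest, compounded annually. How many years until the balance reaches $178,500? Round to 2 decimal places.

18.37 years

(1 + 0.093)^t = 178,500/34,840 = 5.1234.
t·ln(1 + 0.093) = ln(5.1234); t = 1.6338/0.0889262 ≈ 18.3728.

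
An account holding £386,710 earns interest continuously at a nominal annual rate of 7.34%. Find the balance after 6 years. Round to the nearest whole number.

£600,688

A = P·e^(rt) = 386,710·e^(0.0734·6) = 386,710·e^0.4404.
e^0.4404 ≈ 1.55332842563, so A ≈ 600,687.6355.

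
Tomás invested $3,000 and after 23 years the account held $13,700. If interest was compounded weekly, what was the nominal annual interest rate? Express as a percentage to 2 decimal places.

6.61%

(1 + r/52)^1196 = 13,700/3,000 = 4.56667.
1 + r/52 = 4.56667^(1/1196) ≈ 1.001271, so r/52 ≈ 0.00127069.
r ≈ 52·0.00127069 = 6.60760%.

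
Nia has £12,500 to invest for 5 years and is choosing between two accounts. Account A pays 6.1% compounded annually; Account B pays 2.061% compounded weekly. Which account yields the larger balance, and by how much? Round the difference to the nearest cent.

A: (1 + 0.061)^5 ≈ 1.3445498838, so 12,500 × 1.3445498838 ≈ 16,806.8735.
B: (1 + 0.02061/52)^260 ≈ 1.1085242028, so 12,500 × 1.1085242028 ≈ 13,856.5525.
Difference ≈ 2,950.3210 in favor of A.

Account A, by £2,950.32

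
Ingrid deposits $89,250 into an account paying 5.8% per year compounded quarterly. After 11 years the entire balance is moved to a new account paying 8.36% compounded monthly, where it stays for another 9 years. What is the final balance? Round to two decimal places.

After 11 years at 5.8%: 89,250 × 1.88404061256 ≈ 168,150.6247.
Then 9 years at 8.36%: 168,150.6247 × 2.11655813727 ≈ 355,900.5729.

$355,900.57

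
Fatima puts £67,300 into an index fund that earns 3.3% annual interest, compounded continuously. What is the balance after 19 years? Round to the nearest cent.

£125,984.67

A = P·e^(rt) = 67,300·e^(0.033·19) = 67,300·e^0.627.
e^0.627 ≈ 1.87198618833, so A ≈ 125,984.6705.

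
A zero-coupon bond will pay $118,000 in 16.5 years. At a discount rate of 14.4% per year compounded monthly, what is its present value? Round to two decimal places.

$11,120.92

Periodic rate = 14.4%/12 = 0.012; 198 periods.
P = 118,000/(1 + 0.012)^198 ≈ 118,000/10.6106374541 ≈ 11,120.9153.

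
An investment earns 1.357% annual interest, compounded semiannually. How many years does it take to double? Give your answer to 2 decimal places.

(1 + 0.006785)^(2t) = 2.
2t = ln 2 / ln(1 + 0.006785) ≈ 0.69315/0.00676209 ≈ 102.5049.
t ≈ 51.2525.

51.25 years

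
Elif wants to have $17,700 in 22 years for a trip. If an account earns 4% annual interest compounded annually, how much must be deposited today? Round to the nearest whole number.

Growth factor = (1 + 0.04)^22 ≈ 2.3699187915.
P = 17,700/2.3699187915 ≈ 7,468.6103.

$7,469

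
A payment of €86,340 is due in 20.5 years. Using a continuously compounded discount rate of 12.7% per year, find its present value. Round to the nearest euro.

€6,390

P = A·e^(−rt) = 86,340·e^(−2.6035).
e^(−2.6035) ≈ 0.074014075086, so P ≈ 6,390.3752.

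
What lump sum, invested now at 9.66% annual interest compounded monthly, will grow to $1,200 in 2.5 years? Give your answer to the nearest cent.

$943.45

Periodic rate = 9.66%/12 = 0.00805; 30 periods.
P = 1,200/(1 + 0.00805)^30 ≈ 1,200/1.271927095 ≈ 943.4503.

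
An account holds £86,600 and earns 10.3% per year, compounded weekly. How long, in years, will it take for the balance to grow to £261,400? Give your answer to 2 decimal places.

(1 + 0.00198077)^(52t) = 261,400/86,600 = 3.0185.
52t·ln(1 + 0.00198077) = ln(3.0185); 52t = 1.1048/0.00197881 ≈ 558.2911.
t ≈ 10.7364 years.

10.74 years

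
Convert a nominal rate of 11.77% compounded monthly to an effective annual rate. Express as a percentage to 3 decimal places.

12.426%

One year is 12 periods at 0.00980833 each: (1 + 0.00980833)^12 ≈ 1.124262.
EAR = 1.124262 − 1 ≈ 12.42617%.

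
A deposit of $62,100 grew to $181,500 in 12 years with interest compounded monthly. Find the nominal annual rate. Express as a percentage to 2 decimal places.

8.97%

(1 + r/12)^144 = 181,500/62,100 = 2.92271.
1 + r/12 = 2.92271^(1/144) ≈ 1.007476, so r/12 ≈ 0.00747579.
r ≈ 12·0.00747579 = 8.97095%.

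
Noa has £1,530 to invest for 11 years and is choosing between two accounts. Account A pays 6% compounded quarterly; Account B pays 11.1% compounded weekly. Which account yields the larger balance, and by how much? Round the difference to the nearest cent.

A: (1 + 0.015)^44 ≈ 1.925333019, so 1,530 × 1.925333019 ≈ 2,945.7595.
B: (1 + 0.111/52)^572 ≈ 3.386167222, so 1,530 × 3.386167222 ≈ 5,180.8359.
Difference ≈ 2,235.0763 in favor of B.

Account B, by £2,235.08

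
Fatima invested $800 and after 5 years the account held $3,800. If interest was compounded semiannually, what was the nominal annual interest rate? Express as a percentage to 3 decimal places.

33.722%

(1 + r/2)^10 = 3,800/800 = 4.75.
1 + r/2 = 4.75^(1/10) ≈ 1.168609, so r/2 ≈ 0.168609.
r ≈ 2·0.168609 = 33.72187%.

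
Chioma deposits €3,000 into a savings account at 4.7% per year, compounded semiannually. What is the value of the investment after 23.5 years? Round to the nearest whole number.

€8,938

Growth factor = (1 + 0.0235)^47 ≈ 2.979399969.
A ≈ 3,000 × 2.979399969 ≈ 8,938.1999.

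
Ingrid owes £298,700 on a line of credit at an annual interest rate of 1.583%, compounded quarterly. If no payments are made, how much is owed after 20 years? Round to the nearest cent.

Periodic rate = 1.583%/4 = 0.0039575; periods = 4·20 = 80.
A = 298,700·(1 + 0.0039575)^80 ≈ 298,700·1.37159620629 ≈ 409,695.7868.

£409,695.79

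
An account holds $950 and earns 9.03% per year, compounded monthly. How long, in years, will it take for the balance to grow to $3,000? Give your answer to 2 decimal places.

12.78 years

(1 + 0.007525)^(12t) = 3,000/950 = 3.1579.
12t·ln(1 + 0.007525) = ln(3.1579); 12t = 1.1499/0.00749683 ≈ 153.3856.
t ≈ 12.7821 years.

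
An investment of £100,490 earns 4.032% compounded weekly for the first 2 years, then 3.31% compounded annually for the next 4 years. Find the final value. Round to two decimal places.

£124,079.56

After 2 years at 4.032%: 100,490 × 1.0839467223 ≈ 108,925.8061.
Then 4 years at 3.31%: 108,925.8061 × 1.13911991913 ≈ 124,079.5555.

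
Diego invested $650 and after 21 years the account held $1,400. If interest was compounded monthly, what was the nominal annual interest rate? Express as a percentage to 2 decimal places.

(1 + r/12)^252 = 1,400/650 = 2.15385.
1 + r/12 = 2.15385^(1/252) ≈ 1.003049, so r/12 ≈ 0.0030493.
r ≈ 12·0.0030493 = 3.65916%.

3.66%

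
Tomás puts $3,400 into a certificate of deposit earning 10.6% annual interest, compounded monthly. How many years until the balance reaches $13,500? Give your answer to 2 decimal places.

We need (1 + 0.00883333)^(12t) = 3.9706, so 12t = ln 3.9706 / ln 1.008833 ≈ 156.7919.
t ≈ 156.7919/12 = 13.0660 years.

13.07 years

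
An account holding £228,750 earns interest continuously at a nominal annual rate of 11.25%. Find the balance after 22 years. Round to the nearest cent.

A = P·e^(rt) = 228,750·e^(0.1125·22) = 228,750·e^2.475.
e^2.475 ≈ 11.8817071131, so A ≈ 2,717,940.5021.

£2,717,940.50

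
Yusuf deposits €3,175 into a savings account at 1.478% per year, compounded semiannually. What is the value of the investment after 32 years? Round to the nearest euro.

€5,086

Periodic rate = 1.478%/2 = 0.00739; periods = 2·32 = 64.
A = 3,175·(1 + 0.00739)^64 ≈ 3,175·1.601948939 ≈ 5,086.1879.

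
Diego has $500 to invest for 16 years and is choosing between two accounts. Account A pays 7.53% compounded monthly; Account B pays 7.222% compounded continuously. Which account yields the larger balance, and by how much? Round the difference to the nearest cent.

Account A, by $73.94

Account A growth factor: (1 + 0.006275)^192 ≈ 3.32355728; balance ≈ 1,661.7786.
Account B growth factor: e^(0.07222·16) = e^1.15552 ≈ 3.175674339; balance ≈ 1,587.8372.
Account A is larger by 73.9415.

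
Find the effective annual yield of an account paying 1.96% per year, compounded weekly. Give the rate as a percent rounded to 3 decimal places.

1.979%

EAR = (1 + 1.96%/52)^52 − 1 = (1 + 0.000376923)^52 − 1.
(1 + 0.000376923)^52 ≈ 1.01979, so EAR ≈ 1.97896%.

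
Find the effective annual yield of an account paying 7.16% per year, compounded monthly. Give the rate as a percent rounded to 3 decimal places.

EAR = (1 + 7.16%/12)^12 − 1 = (1 + 0.00596667)^12 − 1.
(1 + 0.00596667)^12 ≈ 1.073997, so EAR ≈ 7.39970%.

7.400%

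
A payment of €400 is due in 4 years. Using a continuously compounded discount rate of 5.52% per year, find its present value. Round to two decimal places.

P = A·e^(−rt) = 400·e^(−0.2208).
e^(−0.2208) ≈ 0.80187704, so P ≈ 320.7508.

€320.75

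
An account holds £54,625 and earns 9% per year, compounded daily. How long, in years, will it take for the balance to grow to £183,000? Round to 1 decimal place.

We need (1 + 0.000246575)^(365t) = 3.3501, so 365t = ln 3.3501 / ln 1.000247 ≈ 4903.7488.
t ≈ 4903.7488/365 = 13.4349 years.

13.4 years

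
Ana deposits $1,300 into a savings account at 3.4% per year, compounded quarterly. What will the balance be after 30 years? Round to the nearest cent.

$3,589.65

Growth factor = (1 + 0.0085)^120 ≈ 2.761266384.
A ≈ 1,300 × 2.761266384 ≈ 3,589.6463.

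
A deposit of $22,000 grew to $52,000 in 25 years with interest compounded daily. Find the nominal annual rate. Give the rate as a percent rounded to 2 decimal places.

3.44%

The 9125-period growth factor is 52,000/22,000 = 2.36364.
r/365 = 2.36364^(1/9125) − 1 ≈ 0.0000942731, so r ≈ 365·0.0000942731 = 3.44097%.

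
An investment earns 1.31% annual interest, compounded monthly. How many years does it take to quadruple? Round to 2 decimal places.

105.88 years

(1 + 0.00109167)^(12t) = 4.
12t = ln 4 / ln(1 + 0.00109167) ≈ 1.3863/0.00109107 ≈ 1270.5810.
t ≈ 105.8817.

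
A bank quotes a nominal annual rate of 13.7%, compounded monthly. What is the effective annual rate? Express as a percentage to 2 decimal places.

14.59%

EAR = (1 + 13.7%/12)^12 − 1 = (1 + 0.0114167)^12 − 1.
(1 + 0.0114167)^12 ≈ 1.145938, so EAR ≈ 14.59384%.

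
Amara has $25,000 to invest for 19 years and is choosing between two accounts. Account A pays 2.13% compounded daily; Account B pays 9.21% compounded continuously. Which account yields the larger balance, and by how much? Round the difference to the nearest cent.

Account B, by $106,379.80

A: (1 + 0.0213/365)^6935 ≈ 1.4988350786, so 25,000 × 1.4988350786 ≈ 37,470.8770.
B: e^(0.0921·19) = e^1.7499 ≈ 5.75402724451, so 25,000 × 5.75402724451 ≈ 143,850.6811.
Difference ≈ 106,379.8041 in favor of B.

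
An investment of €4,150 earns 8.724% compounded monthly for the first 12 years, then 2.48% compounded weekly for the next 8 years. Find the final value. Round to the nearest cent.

€14,361.54

Phase 1: 4,150·(1 + 0.00727)^144 ≈ 11,777.6217.
Phase 2: 11,777.6217·(1 + 0.0248/52)^416 ≈ 14,361.5425.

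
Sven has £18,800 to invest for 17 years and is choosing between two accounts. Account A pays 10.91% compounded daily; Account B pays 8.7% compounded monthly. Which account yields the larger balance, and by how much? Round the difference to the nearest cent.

Account A growth factor: (1 + 0.1091/365)^6205 ≈ 6.3880104517; balance ≈ 120,094.5965.
Account B growth factor: (1 + 0.00725)^204 ≈ 4.3652017066; balance ≈ 82,065.7921.
Account A is larger by 38,028.8044.

Account A, by £38,028.80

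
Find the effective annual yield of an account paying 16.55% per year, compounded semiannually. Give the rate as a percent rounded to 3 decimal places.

17.235%

One year is 2 periods at 0.08275 each: (1 + 0.08275)^2 ≈ 1.172348.
EAR = 1.172348 − 1 ≈ 17.23476%.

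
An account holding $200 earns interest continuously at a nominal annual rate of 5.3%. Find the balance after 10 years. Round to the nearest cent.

A = P·e^(rt) = 200·e^(0.053·10) = 200·e^0.53.
e^0.53 ≈ 1.69893231, so A ≈ 339.7865.

$339.79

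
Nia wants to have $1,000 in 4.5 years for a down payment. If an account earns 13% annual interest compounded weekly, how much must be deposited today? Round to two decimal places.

$557.51

Growth factor = (1 + 0.0025)^234 ≈ 1.79368106.
P = 1,000/1.79368106 ≈ 557.5127.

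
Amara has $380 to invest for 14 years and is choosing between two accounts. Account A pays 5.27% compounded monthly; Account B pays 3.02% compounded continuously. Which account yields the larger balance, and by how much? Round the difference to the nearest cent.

Account A, by $213.46

A: (1 + 0.0527/12)^168 ≈ 2.08795401, so 380 × 2.08795401 ≈ 793.4225.
B: e^(0.0302·14) = e^0.4228 ≈ 1.52622902, so 380 × 1.52622902 ≈ 579.9670.
Difference ≈ 213.4555 in favor of A.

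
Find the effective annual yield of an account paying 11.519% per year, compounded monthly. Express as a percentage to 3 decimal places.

12.147%

One year is 12 periods at 0.00959917 each: (1 + 0.00959917)^12 ≈ 1.12147.
EAR = 1.12147 − 1 ≈ 12.14704%.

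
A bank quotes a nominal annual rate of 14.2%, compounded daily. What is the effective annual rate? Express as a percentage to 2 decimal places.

15.25%

One year is 365 periods at 0.000389041 each: (1 + 0.000389041)^365 ≈ 1.152545.
EAR = 1.152545 − 1 ≈ 15.25448%.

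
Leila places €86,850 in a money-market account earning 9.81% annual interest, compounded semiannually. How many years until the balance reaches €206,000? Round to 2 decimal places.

(1 + 0.04905)^(2t) = 206,000/86,850 = 2.3719.
2t·ln(1 + 0.04905) = ln(2.3719); 2t = 0.86369/0.047885 ≈ 18.0368.
t ≈ 9.0184 years.

9.02 years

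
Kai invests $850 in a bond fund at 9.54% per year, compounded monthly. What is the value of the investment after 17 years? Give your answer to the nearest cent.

Growth factor = (1 + 0.00795)^204 ≈ 5.029835651.
A ≈ 850 × 5.029835651 ≈ 4,275.3603.

$4,275.36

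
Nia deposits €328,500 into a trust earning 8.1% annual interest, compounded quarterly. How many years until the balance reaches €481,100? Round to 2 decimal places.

We need (1 + 0.02025)^(4t) = 1.4645, so 4t = ln 1.4645 / ln 1.02025 ≈ 19.0315.
t ≈ 19.0315/4 = 4.7579 years.

4.76 years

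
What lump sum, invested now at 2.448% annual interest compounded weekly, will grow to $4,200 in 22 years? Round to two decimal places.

Periodic rate = 2.448%/52 = 0.000470769; 1144 periods.
P = 4,200/(1 + 0.02448/52)^1144 ≈ 4,200/1.71332045 ≈ 2,451.3803.

$2,451.38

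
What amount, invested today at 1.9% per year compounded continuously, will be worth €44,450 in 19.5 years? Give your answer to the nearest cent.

P = A·e^(−rt) = 44,450·e^(−0.3705).
e^(−0.3705) ≈ 0.6903890498, so P ≈ 30,687.7933.

€30,687.79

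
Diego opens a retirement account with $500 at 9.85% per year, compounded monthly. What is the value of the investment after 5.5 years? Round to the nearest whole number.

$858

Periodic rate = 9.85%/12 = 0.00820833; periods = 12·5.5 = 66.
A = 500·(1 + 0.0985/12)^66 ≈ 500·1.71521538 ≈ 857.6077.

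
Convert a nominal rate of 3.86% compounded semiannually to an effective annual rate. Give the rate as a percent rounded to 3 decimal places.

3.897%

EAR = (1 + 3.86%/2)^2 − 1 = (1 + 0.0193)^2 − 1.
(1 + 0.0193)^2 ≈ 1.038972, so EAR ≈ 3.89725%.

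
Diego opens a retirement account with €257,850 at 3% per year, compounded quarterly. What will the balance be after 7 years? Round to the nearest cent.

€317,854.72

Growth factor = (1 + 0.0075)^28 ≈ 1.23271174757.
A ≈ 257,850 × 1.23271174757 ≈ 317,854.7241.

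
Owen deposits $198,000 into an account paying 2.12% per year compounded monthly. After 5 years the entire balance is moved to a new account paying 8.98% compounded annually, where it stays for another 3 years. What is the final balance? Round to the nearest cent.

Phase 1: 198,000·(1 + 0.0212/12)^60 ≈ 220,120.1442.
Phase 2: 220,120.1442·(1 + 0.0898)^3 ≈ 284,905.0842.

$284,905.08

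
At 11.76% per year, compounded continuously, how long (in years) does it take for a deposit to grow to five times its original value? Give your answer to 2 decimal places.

e^(0.1176t) = 5, so 0.1176t = ln 5 ≈ 1.6094.
t ≈ 1.6094/0.1176 ≈ 13.6857.

13.69 years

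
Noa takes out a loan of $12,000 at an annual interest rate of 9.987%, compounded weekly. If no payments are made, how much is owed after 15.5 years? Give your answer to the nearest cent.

Growth factor = (1 + 0.09987/52)^806 ≈ 4.6950106848.
A ≈ 12,000 × 4.6950106848 ≈ 56,340.1282.

$56,340.13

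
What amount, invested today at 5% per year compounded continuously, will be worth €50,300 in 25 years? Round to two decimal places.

€14,411.19

P = A·e^(−rt) = 50,300·e^(−1.25).
e^(−1.25) ≈ 0.28650479686, so P ≈ 14,411.1913.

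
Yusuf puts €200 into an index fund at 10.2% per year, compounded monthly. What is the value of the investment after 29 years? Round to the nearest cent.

€3,804.03

Periodic rate = 10.2%/12 = 0.0085; periods = 12·29 = 348.
A = 200·(1 + 0.0085)^348 ≈ 200·19.02015654 ≈ 3,804.0313.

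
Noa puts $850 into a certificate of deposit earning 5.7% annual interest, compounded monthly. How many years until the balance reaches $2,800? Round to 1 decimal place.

We need (1 + 0.00475)^(12t) = 3.2941, so 12t = ln 3.2941 / ln 1.00475 ≈ 251.5721.
t ≈ 251.5721/12 = 20.9643 years.

21.0 years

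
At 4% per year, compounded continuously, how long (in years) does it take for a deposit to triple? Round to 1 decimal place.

e^(0.04t) = 3, so 0.04t = ln 3 ≈ 1.0986.
t ≈ 1.0986/0.04 ≈ 27.4653.

27.5 years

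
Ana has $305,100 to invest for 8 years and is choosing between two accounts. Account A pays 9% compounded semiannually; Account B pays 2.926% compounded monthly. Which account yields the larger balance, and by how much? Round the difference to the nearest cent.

Account A growth factor: (1 + 0.045)^16 ≈ 2.02237015303; balance ≈ 617,025.1337.
Account B growth factor: (1 + 0.02926/12)^96 ≈ 1.26338557337; balance ≈ 385,458.9384.
Account A is larger by 231,566.1953.

Account A, by $231,566.20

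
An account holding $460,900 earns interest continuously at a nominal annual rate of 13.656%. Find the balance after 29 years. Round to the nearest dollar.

$24,183,385

A = P·e^(rt) = 460,900·e^(0.13656·29) = 460,900·e^3.96024.
e^3.96024 ≈ 52.469917218219, so A ≈ 24,183,384.8459.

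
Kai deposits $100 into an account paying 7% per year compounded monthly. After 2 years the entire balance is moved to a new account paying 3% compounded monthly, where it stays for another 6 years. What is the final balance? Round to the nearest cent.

After 2 years at 7%: 100 × 1.14980602 ≈ 114.9806.
Then 6 years at 3%: 114.9806 × 1.19694847 ≈ 137.6259.

$137.63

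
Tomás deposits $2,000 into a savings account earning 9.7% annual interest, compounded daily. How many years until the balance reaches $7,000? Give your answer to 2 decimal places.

12.92 years

(1 + 0.000265753)^(365t) = 7,000/2,000 = 3.5.
365t·ln(1 + 0.000265753) = ln(3.5); 365t = 1.2528/0.000265718 ≈ 4714.6313.
t ≈ 12.9168 years.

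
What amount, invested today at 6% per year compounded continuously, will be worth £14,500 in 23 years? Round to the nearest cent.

£3,647.89

P = A·e^(−rt) = 14,500·e^(−1.38).
e^(−1.38) ≈ 0.25157855306, so P ≈ 3,647.8890.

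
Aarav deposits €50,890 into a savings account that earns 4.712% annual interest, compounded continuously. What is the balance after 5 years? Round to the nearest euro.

€64,410

A = P·e^(rt) = 50,890·e^(0.04712·5) = 50,890·e^0.2356.
e^0.2356 ≈ 1.2656679417, so A ≈ 64,409.8416.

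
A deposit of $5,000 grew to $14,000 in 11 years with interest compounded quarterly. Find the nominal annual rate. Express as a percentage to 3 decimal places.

9.471%

(1 + r/4)^44 = 14,000/5,000 = 2.8.
1 + r/4 = 2.8^(1/44) ≈ 1.023676, so r/4 ≈ 0.0236764.
r ≈ 4·0.0236764 = 9.47055%.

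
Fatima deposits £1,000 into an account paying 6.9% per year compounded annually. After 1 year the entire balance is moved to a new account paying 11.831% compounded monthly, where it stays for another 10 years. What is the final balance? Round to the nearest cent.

After 1 years at 6.9%: 1,000 × 1.069 ≈ 1,069.0000.
Then 10 years at 11.831%: 1,069.0000 × 3.245618271 ≈ 3,469.5659.

£3,469.57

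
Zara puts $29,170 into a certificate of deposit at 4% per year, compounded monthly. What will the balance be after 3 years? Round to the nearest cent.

Periodic rate = 4%/12 = 0.00333333; periods = 12·3 = 36.
A = 29,170·(1 + 0.04/12)^36 ≈ 29,170·1.1272718745 ≈ 32,882.5206.

$32,882.52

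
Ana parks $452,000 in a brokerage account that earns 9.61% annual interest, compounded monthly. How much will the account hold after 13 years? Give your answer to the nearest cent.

$1,568,705.95

Periodic rate = 9.61%/12 = 0.00800833; periods = 12·13 = 156.
A = 452,000·(1 + 0.0961/12)^156 ≈ 452,000·3.470588383248 ≈ 1,568,705.9492.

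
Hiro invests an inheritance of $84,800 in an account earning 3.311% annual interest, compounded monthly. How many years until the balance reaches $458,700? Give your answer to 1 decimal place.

51.1 years

(1 + 0.00275917)^(12t) = 458,700/84,800 = 5.4092.
12t·ln(1 + 0.00275917) = ln(5.4092); 12t = 1.6881/0.00275537 ≈ 612.6591.
t ≈ 51.0549 years.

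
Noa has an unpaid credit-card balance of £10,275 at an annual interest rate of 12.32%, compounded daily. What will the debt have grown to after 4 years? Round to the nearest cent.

£16,817.68

Growth factor = (1 + 0.1232/365)^1460 ≈ 1.6367570085.
A ≈ 10,275 × 1.6367570085 ≈ 16,817.6783.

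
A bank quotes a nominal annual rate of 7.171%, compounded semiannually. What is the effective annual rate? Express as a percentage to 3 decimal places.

7.300%

EAR = (1 + 7.171%/2)^2 − 1 = (1 + 0.035855)^2 − 1.
(1 + 0.035855)^2 ≈ 1.072996, so EAR ≈ 7.29956%.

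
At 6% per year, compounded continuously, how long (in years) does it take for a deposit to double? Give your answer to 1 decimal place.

e^(0.06t) = 2, so 0.06t = ln 2 ≈ 0.69315.
t ≈ 0.69315/0.06 ≈ 11.5525.

11.6 years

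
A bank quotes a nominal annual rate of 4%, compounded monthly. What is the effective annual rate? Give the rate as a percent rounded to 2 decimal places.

EAR = (1 + 4%/12)^12 − 1 = (1 + 0.00333333)^12 − 1.
(1 + 0.00333333)^12 ≈ 1.040742, so EAR ≈ 4.07415%.

4.07%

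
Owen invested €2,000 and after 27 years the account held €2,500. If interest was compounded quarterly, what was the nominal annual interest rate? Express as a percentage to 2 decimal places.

0.83%

(1 + r/4)^108 = 2,500/2,000 = 1.25.
1 + r/4 = 1.25^(1/108) ≈ 1.002068, so r/4 ≈ 0.00206828.
r ≈ 4·0.00206828 = 0.82731%.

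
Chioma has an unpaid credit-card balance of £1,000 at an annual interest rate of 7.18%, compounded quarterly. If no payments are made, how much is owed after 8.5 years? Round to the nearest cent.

Periodic rate = 7.18%/4 = 0.01795; periods = 4·8.5 = 34.
A = 1,000·(1 + 0.01795)^34 ≈ 1,000·1.831045718 ≈ 1,831.0457.

£1,831.05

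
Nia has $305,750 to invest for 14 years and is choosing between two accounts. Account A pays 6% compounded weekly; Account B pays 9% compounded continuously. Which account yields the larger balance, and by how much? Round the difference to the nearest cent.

Account A growth factor: (1 + 0.06/52)^728 ≈ 2.315245564; balance ≈ 707,886.3312.
Account B growth factor: e^(0.09·14) = e^1.26 ≈ 3.525421487365; balance ≈ 1,077,897.6198.
Account B is larger by 370,011.2886.

Account B, by $370,011.29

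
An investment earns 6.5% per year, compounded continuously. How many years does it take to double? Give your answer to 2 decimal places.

10.66 years

e^(0.065t) = 2, so 0.065t = ln 2 ≈ 0.69315.
t ≈ 0.69315/0.065 ≈ 10.6638.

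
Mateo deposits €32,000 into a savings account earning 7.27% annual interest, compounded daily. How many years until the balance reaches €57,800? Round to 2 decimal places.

8.13 years

We need (1 + 0.000199178)^(365t) = 1.8062, so 365t = ln 1.8062 / ln 1.000199 ≈ 2968.7591.
t ≈ 2968.7591/365 = 8.1336 years.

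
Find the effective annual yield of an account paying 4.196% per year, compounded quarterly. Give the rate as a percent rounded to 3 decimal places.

4.262%

One year is 4 periods at 0.01049 each: (1 + 0.01049)^4 ≈ 1.042625.
EAR = 1.042625 − 1 ≈ 4.26249%.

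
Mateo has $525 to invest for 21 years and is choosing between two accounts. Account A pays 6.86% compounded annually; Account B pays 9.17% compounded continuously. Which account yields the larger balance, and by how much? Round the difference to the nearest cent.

Account B, by $1,486.63

Account A growth factor: (1 + 0.0686)^21 ≈ 4.028269952; balance ≈ 2,114.8417.
Account B growth factor: e^(0.0917·21) = e^1.9257 ≈ 6.85994895; balance ≈ 3,601.4732.
Account B is larger by 1,486.6315.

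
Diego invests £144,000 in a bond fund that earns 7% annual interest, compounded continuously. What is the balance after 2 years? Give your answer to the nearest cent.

£165,639.43

A = P·e^(rt) = 144,000·e^(0.07·2) = 144,000·e^0.14.
e^0.14 ≈ 1.15027379886, so A ≈ 165,639.4270.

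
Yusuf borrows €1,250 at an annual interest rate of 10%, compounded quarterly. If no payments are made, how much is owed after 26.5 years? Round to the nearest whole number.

€17,125

Periodic rate = 10%/4 = 0.025; periods = 4·26.5 = 106.
A = 1,250·(1 + 0.025)^106 ≈ 1,250·13.700289097 ≈ 17,125.3614.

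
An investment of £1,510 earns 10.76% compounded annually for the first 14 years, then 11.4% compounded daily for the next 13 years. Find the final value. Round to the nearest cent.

After 14 years at 10.76%: 1,510 × 4.1817807493 ≈ 6,314.4889.
Then 13 years at 11.4%: 6,314.4889 × 4.4007219744 ≈ 27,788.3102.

£27,788.31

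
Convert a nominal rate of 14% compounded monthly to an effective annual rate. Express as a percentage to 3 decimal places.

EAR = (1 + 14%/12)^12 − 1 = (1 + 0.0116667)^12 − 1.
(1 + 0.0116667)^12 ≈ 1.149342, so EAR ≈ 14.93420%.

14.934%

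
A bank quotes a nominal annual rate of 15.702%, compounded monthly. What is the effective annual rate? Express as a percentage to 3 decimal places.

16.883%

One year is 12 periods at 0.013085 each: (1 + 0.013085)^12 ≈ 1.168828.
EAR = 1.168828 − 1 ≈ 16.88280%.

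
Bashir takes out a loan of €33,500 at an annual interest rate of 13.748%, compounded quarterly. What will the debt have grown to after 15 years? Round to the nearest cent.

Growth factor = (1 + 0.03437)^60 ≈ 7.59547552293.
A ≈ 33,500 × 7.59547552293 ≈ 254,448.4300.

€254,448.43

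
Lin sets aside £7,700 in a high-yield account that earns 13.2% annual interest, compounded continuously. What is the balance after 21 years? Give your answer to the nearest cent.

£123,127.49

A = P·e^(rt) = 7,700·e^(0.132·21) = 7,700·e^2.772.
e^2.772 ≈ 15.9905832164, so A ≈ 123,127.4908.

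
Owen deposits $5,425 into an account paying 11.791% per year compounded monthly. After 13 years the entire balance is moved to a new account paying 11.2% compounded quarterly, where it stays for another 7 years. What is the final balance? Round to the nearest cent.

$54,032.78

Phase 1: 5,425·(1 + 0.11791/12)^156 ≈ 24,937.3381.
Phase 2: 24,937.3381·(1 + 0.028)^28 ≈ 54,032.7789.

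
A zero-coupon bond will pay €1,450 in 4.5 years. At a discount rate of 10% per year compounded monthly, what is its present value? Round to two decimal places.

€926.29

Growth factor = (1 + 0.1/12)^54 ≈ 1.56539056.
P = 1,450/1.56539056 ≈ 926.2864.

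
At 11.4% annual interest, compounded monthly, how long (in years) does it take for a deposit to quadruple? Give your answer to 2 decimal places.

(1 + 0.0095)^(12t) = 4.
12t = ln 4 / ln(1 + 0.0095) ≈ 1.3863/0.00945516 ≈ 146.6178.
t ≈ 12.2181.

12.22 years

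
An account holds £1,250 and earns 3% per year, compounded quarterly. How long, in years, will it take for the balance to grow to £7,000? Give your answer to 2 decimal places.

57.64 years

(1 + 0.0075)^(4t) = 7,000/1,250 = 5.6.
4t·ln(1 + 0.0075) = ln(5.6); 4t = 1.7228/0.00747201 ≈ 230.5625.
t ≈ 57.6406 years.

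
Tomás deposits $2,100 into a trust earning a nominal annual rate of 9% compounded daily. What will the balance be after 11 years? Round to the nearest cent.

Growth factor = (1 + 0.09/365)^4015 ≈ 2.690906068.
A ≈ 2,100 × 2.690906068 ≈ 5,650.9027.

$5,650.90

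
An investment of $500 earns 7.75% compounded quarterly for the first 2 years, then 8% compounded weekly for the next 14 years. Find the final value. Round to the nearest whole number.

$1,785

After 2 years at 7.75%: 500 × 1.165928255 ≈ 582.9641.
Then 14 years at 8%: 582.9641 × 3.062217553 ≈ 1,785.1630.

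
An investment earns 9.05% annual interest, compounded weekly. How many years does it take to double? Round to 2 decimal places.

7.67 years

(1 + 0.00174038)^(52t) = 2.
52t = ln 2 / ln(1 + 0.00174038) ≈ 0.69315/0.00173887 ≈ 398.6189.
t ≈ 7.6657.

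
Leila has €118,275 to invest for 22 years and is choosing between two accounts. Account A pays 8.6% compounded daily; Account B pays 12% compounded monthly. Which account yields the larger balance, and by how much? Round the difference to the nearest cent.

Account B, by €851,522.06

Account A growth factor: (1 + 0.086/365)^8030 ≈ 6.63114269713; balance ≈ 784,298.4025.
Account B growth factor: (1 + 0.01)^264 ≈ 13.83065278532; balance ≈ 1,635,820.4582.
Account B is larger by 851,522.0557.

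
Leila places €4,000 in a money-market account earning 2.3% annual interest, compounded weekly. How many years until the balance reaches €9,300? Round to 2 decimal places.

36.69 years

(1 + 0.000442308)^(52t) = 9,300/4,000 = 2.325.
52t·ln(1 + 0.000442308) = ln(2.325); 52t = 0.84372/0.00044221 ≈ 1907.9628.
t ≈ 36.6916 years.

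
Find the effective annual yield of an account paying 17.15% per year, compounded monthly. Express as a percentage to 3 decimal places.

One year is 12 periods at 0.0142917 each: (1 + 0.0142917)^12 ≈ 1.185644.
EAR = 1.185644 − 1 ≈ 18.56439%.

18.564%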